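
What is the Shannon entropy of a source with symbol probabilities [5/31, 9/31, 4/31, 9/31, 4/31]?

H(X) = -Σ p(x) log₂ p(x)
  -5/31 × log₂(5/31) = 0.4246
  -9/31 × log₂(9/31) = 0.5180
  -4/31 × log₂(4/31) = 0.3812
  -9/31 × log₂(9/31) = 0.5180
  -4/31 × log₂(4/31) = 0.3812
H(X) = 2.2230 bits


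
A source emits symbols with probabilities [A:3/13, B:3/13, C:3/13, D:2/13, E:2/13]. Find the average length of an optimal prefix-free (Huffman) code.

Huffman tree construction:
Combine smallest probabilities repeatedly
Resulting codes:
  A: 00 (length 2)
  B: 01 (length 2)
  C: 10 (length 2)
  D: 110 (length 3)
  E: 111 (length 3)
Average length = Σ p(s) × length(s) = 2.3077 bits


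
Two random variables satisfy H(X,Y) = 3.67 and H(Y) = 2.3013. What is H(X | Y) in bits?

Chain rule: H(X,Y) = H(X|Y) + H(Y)
H(X|Y) = H(X,Y) - H(Y) = 3.67 - 2.3013 = 1.3687 bits


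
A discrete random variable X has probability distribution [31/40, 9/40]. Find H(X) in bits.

H(X) = -Σ p(x) log₂ p(x)
  -31/40 × log₂(31/40) = 0.2850
  -9/40 × log₂(9/40) = 0.4842
H(X) = 0.7692 bits


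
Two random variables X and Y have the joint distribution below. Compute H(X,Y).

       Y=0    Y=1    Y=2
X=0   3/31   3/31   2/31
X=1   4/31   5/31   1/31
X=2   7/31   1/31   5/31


H(X,Y) = -Σ p(x,y) log₂ p(x,y)
  p(0,0)=3/31: -0.0968 × log₂(0.0968) = 0.3261
  p(0,1)=3/31: -0.0968 × log₂(0.0968) = 0.3261
  p(0,2)=2/31: -0.0645 × log₂(0.0645) = 0.2551
  p(1,0)=4/31: -0.1290 × log₂(0.1290) = 0.3812
  p(1,1)=5/31: -0.1613 × log₂(0.1613) = 0.4246
  p(1,2)=1/31: -0.0323 × log₂(0.0323) = 0.1598
  p(2,0)=7/31: -0.2258 × log₂(0.2258) = 0.4848
  p(2,1)=1/31: -0.0323 × log₂(0.0323) = 0.1598
  p(2,2)=5/31: -0.1613 × log₂(0.1613) = 0.4246
H(X,Y) = 2.9419 bits


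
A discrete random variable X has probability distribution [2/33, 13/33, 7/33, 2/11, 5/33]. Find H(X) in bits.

H(X) = -Σ p(x) log₂ p(x)
  -2/33 × log₂(2/33) = 0.2451
  -13/33 × log₂(13/33) = 0.5294
  -7/33 × log₂(7/33) = 0.4745
  -2/11 × log₂(2/11) = 0.4472
  -5/33 × log₂(5/33) = 0.4125
H(X) = 2.1087 bits


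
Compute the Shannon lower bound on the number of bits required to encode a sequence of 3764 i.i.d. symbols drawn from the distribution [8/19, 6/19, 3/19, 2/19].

Entropy H = 1.8129 bits/symbol
Minimum bits = H × n = 1.8129 × 3764
= 6823.93 bits


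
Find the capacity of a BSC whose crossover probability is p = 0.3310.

For BSC with error probability p:
C = 1 - H(p) where H(p) is binary entropy
H(0.3310) = -0.3310 × log₂(0.3310) - 0.6690 × log₂(0.6690)
H(p) = 0.9159
C = 1 - 0.9159 = 0.0841 bits/use


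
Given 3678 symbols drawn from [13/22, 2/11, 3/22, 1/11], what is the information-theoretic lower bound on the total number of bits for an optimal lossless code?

Entropy H = 1.6021 bits/symbol
Minimum bits = H × n = 1.6021 × 3678
= 5892.64 bits


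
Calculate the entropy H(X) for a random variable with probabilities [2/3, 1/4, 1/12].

H(X) = -Σ p(x) log₂ p(x)
  -2/3 × log₂(2/3) = 0.3900
  -1/4 × log₂(1/4) = 0.5000
  -1/12 × log₂(1/12) = 0.2987
H(X) = 1.1887 bits


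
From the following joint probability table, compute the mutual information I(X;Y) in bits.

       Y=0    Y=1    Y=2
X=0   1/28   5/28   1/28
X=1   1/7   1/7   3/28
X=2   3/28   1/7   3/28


H(X) = 1.5601, H(Y) = 1.5303, H(X,Y) = 3.0261
I(X;Y) = H(X) + H(Y) - H(X,Y) = 0.0642 bits


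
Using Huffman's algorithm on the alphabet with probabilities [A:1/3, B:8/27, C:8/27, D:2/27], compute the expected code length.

Huffman tree construction:
Combine smallest probabilities repeatedly
Resulting codes:
  A: 11 (length 2)
  B: 01 (length 2)
  C: 10 (length 2)
  D: 00 (length 2)
Average length = Σ p(s) × length(s) = 2.0000 bits


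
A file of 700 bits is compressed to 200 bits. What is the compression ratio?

Compression ratio = Original / Compressed
= 700 / 200 = 3.50:1


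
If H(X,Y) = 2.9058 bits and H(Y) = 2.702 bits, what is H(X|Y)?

Chain rule: H(X,Y) = H(X|Y) + H(Y)
H(X|Y) = H(X,Y) - H(Y) = 2.9058 - 2.702 = 0.2038 bits


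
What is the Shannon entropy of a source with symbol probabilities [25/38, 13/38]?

H(X) = -Σ p(x) log₂ p(x)
  -25/38 × log₂(25/38) = 0.3974
  -13/38 × log₂(13/38) = 0.5294
H(X) = 0.9268 bits


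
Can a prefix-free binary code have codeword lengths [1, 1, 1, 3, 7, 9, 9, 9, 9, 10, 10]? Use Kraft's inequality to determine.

Kraft inequality: Σ 2^(-l_i) ≤ 1 for prefix-free code
Calculating: 2^(-1) + 2^(-1) + 2^(-1) + 2^(-3) + 2^(-7) + 2^(-9) + 2^(-9) + 2^(-9) + 2^(-9) + 2^(-10) + 2^(-10)
= 0.5 + 0.5 + 0.5 + 0.125 + 0.0078125 + 0.001953125 + 0.001953125 + 0.001953125 + 0.001953125 + 0.0009765625 + 0.0009765625
= 1.6426
Since 1.6426 > 1, prefix-free code does not exist


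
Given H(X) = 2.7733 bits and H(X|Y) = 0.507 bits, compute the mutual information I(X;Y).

I(X;Y) = H(X) - H(X|Y)
I(X;Y) = 2.7733 - 0.507 = 2.2663 bits


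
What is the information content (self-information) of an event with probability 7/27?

Information content I(x) = -log₂(p(x))
I = -log₂(7/27) = -log₂(0.2593)
I = 1.9475 bits


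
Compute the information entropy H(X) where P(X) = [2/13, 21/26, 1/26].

H(X) = -Σ p(x) log₂ p(x)
  -2/13 × log₂(2/13) = 0.4155
  -21/26 × log₂(21/26) = 0.2489
  -1/26 × log₂(1/26) = 0.1808
H(X) = 0.8451 bits


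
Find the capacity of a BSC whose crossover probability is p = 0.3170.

For BSC with error probability p:
C = 1 - H(p) where H(p) is binary entropy
H(0.3170) = -0.3170 × log₂(0.3170) - 0.6830 × log₂(0.6830)
H(p) = 0.9011
C = 1 - 0.9011 = 0.0989 bits/use


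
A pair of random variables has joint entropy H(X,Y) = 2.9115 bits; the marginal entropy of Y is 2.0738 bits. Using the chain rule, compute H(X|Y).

Chain rule: H(X,Y) = H(X|Y) + H(Y)
H(X|Y) = H(X,Y) - H(Y) = 2.9115 - 2.0738 = 0.8377 bits


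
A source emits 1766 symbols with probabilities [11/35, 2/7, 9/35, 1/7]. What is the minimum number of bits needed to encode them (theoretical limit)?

Entropy H = 1.9461 bits/symbol
Minimum bits = H × n = 1.9461 × 1766
= 3436.78 bits


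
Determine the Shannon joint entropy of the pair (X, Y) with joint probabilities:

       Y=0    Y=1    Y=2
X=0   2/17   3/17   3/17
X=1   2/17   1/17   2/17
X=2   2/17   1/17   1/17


H(X,Y) = -Σ p(x,y) log₂ p(x,y)
  p(0,0)=2/17: -0.1176 × log₂(0.1176) = 0.3632
  p(0,1)=3/17: -0.1765 × log₂(0.1765) = 0.4416
  p(0,2)=3/17: -0.1765 × log₂(0.1765) = 0.4416
  p(1,0)=2/17: -0.1176 × log₂(0.1176) = 0.3632
  p(1,1)=1/17: -0.0588 × log₂(0.0588) = 0.2404
  p(1,2)=2/17: -0.1176 × log₂(0.1176) = 0.3632
  p(2,0)=2/17: -0.1176 × log₂(0.1176) = 0.3632
  p(2,1)=1/17: -0.0588 × log₂(0.0588) = 0.2404
  p(2,2)=1/17: -0.0588 × log₂(0.0588) = 0.2404
H(X,Y) = 3.0575 bits


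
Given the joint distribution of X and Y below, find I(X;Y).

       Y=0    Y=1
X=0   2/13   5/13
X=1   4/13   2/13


H(X) = 0.9957, H(Y) = 0.9957, H(X,Y) = 1.8843
I(X;Y) = H(X) + H(Y) - H(X,Y) = 0.1071 bits


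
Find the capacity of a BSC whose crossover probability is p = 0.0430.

For BSC with error probability p:
C = 1 - H(p) where H(p) is binary entropy
H(0.0430) = -0.0430 × log₂(0.0430) - 0.9570 × log₂(0.9570)
H(p) = 0.2559
C = 1 - 0.2559 = 0.7441 bits/use


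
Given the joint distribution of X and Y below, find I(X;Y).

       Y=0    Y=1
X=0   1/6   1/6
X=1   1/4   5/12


H(X) = 0.9183, H(Y) = 0.9799, H(X,Y) = 1.8879
I(X;Y) = H(X) + H(Y) - H(X,Y) = 0.0102 bits


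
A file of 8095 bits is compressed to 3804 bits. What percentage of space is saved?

Space savings = (1 - Compressed/Original) × 100%
= (1 - 3804/8095) × 100%
= 53.01%


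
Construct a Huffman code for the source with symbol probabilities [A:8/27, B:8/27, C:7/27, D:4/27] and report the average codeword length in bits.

Huffman tree construction:
Combine smallest probabilities repeatedly
Resulting codes:
  A: 10 (length 2)
  B: 11 (length 2)
  C: 01 (length 2)
  D: 00 (length 2)
Average length = Σ p(s) × length(s) = 2.0000 bits


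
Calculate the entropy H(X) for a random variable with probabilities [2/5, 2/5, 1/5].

H(X) = -Σ p(x) log₂ p(x)
  -2/5 × log₂(2/5) = 0.5288
  -2/5 × log₂(2/5) = 0.5288
  -1/5 × log₂(1/5) = 0.4644
H(X) = 1.5219 bits


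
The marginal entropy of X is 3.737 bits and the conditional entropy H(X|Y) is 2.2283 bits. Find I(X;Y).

I(X;Y) = H(X) - H(X|Y)
I(X;Y) = 3.737 - 2.2283 = 1.5087 bits


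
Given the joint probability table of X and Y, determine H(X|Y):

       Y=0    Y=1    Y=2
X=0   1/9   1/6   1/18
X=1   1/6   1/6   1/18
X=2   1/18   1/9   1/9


H(X|Y) = Σ_y p(y) H(X|Y=y)
  p(Y=0) = 1/3, H(X|Y=0) = 1.4591
  p(Y=1) = 4/9, H(X|Y=1) = 1.5613
  p(Y=2) = 2/9, H(X|Y=2) = 1.5000
H(X|Y) = 0.3333×1.4591 + 0.4444×1.5613 + 0.2222×1.5000 = 1.5136 bits


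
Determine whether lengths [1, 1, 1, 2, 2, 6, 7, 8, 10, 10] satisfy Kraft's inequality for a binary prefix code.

Kraft inequality: Σ 2^(-l_i) ≤ 1 for prefix-free code
Calculating: 2^(-1) + 2^(-1) + 2^(-1) + 2^(-2) + 2^(-2) + 2^(-6) + 2^(-7) + 2^(-8) + 2^(-10) + 2^(-10)
= 0.5 + 0.5 + 0.5 + 0.25 + 0.25 + 0.015625 + 0.0078125 + 0.00390625 + 0.0009765625 + 0.0009765625
= 2.0293
Since 2.0293 > 1, prefix-free code does not exist


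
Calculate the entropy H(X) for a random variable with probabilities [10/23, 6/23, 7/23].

H(X) = -Σ p(x) log₂ p(x)
  -10/23 × log₂(10/23) = 0.5224
  -6/23 × log₂(6/23) = 0.5057
  -7/23 × log₂(7/23) = 0.5223
H(X) = 1.5505 bits


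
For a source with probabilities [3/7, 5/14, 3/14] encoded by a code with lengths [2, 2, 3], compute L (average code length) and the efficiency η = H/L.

Average length L = Σ p_i × l_i = 2.2143 bits
Entropy H = 1.5306 bits
Efficiency η = H/L × 100% = 69.12%


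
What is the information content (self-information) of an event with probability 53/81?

Information content I(x) = -log₂(p(x))
I = -log₂(53/81) = -log₂(0.6543)
I = 0.6119 bits


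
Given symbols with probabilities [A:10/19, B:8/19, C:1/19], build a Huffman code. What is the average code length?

Huffman tree construction:
Combine smallest probabilities repeatedly
Resulting codes:
  A: 1 (length 1)
  B: 01 (length 2)
  C: 00 (length 2)
Average length = Σ p(s) × length(s) = 1.4737 bits


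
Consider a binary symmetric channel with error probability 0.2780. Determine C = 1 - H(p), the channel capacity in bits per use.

For BSC with error probability p:
C = 1 - H(p) where H(p) is binary entropy
H(0.2780) = -0.2780 × log₂(0.2780) - 0.7220 × log₂(0.7220)
H(p) = 0.8527
C = 1 - 0.8527 = 0.1473 bits/use


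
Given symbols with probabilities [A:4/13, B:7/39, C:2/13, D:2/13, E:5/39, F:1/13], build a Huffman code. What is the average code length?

Huffman tree construction:
Combine smallest probabilities repeatedly
Resulting codes:
  A: 10 (length 2)
  B: 00 (length 2)
  C: 110 (length 3)
  D: 111 (length 3)
  E: 011 (length 3)
  F: 010 (length 3)
Average length = Σ p(s) × length(s) = 2.5128 bits


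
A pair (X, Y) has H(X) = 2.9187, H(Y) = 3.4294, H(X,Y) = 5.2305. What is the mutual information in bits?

I(X;Y) = H(X) + H(Y) - H(X,Y)
I(X;Y) = 2.9187 + 3.4294 - 5.2305 = 1.1176 bits


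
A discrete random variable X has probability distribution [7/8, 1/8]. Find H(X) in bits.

H(X) = -Σ p(x) log₂ p(x)
  -7/8 × log₂(7/8) = 0.1686
  -1/8 × log₂(1/8) = 0.3750
H(X) = 0.5436 bits


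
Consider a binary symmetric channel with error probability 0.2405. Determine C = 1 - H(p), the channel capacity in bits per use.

For BSC with error probability p:
C = 1 - H(p) where H(p) is binary entropy
H(0.2405) = -0.2405 × log₂(0.2405) - 0.7595 × log₂(0.7595)
H(p) = 0.7959
C = 1 - 0.7959 = 0.2041 bits/use


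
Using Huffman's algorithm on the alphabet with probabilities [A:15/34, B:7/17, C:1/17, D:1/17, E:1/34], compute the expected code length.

Huffman tree construction:
Combine smallest probabilities repeatedly
Resulting codes:
  A: 0 (length 1)
  B: 11 (length 2)
  C: 1011 (length 4)
  D: 100 (length 3)
  E: 1010 (length 4)
Average length = Σ p(s) × length(s) = 1.7941 bits


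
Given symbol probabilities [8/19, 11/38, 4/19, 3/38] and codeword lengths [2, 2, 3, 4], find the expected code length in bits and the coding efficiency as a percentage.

Average length L = Σ p_i × l_i = 2.3684 bits
Entropy H = 1.8056 bits
Efficiency η = H/L × 100% = 76.24%


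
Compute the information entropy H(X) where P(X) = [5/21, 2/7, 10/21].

H(X) = -Σ p(x) log₂ p(x)
  -5/21 × log₂(5/21) = 0.4929
  -2/7 × log₂(2/7) = 0.5164
  -10/21 × log₂(10/21) = 0.5097
H(X) = 1.5190 bits


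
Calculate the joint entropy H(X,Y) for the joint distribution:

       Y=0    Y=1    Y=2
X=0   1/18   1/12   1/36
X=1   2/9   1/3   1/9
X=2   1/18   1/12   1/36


H(X,Y) = -Σ p(x,y) log₂ p(x,y)
  p(0,0)=1/18: -0.0556 × log₂(0.0556) = 0.2317
  p(0,1)=1/12: -0.0833 × log₂(0.0833) = 0.2987
  p(0,2)=1/36: -0.0278 × log₂(0.0278) = 0.1436
  p(1,0)=2/9: -0.2222 × log₂(0.2222) = 0.4822
  p(1,1)=1/3: -0.3333 × log₂(0.3333) = 0.5283
  p(1,2)=1/9: -0.1111 × log₂(0.1111) = 0.3522
  p(2,0)=1/18: -0.0556 × log₂(0.0556) = 0.2317
  p(2,1)=1/12: -0.0833 × log₂(0.0833) = 0.2987
  p(2,2)=1/36: -0.0278 × log₂(0.0278) = 0.1436
H(X,Y) = 2.7108 bits


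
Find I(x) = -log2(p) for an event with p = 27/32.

Information content I(x) = -log₂(p(x))
I = -log₂(27/32) = -log₂(0.8438)
I = 0.2451 bits


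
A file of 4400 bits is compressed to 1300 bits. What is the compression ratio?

Compression ratio = Original / Compressed
= 4400 / 1300 = 3.38:1


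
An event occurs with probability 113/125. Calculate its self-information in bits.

Information content I(x) = -log₂(p(x))
I = -log₂(113/125) = -log₂(0.9040)
I = 0.1456 bits


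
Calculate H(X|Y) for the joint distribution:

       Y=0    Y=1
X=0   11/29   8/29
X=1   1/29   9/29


H(X|Y) = Σ_y p(y) H(X|Y=y)
  p(Y=0) = 12/29, H(X|Y=0) = 0.4138
  p(Y=1) = 17/29, H(X|Y=1) = 0.9975
H(X|Y) = 0.4138×0.4138 + 0.5862×0.9975 = 0.7560 bits


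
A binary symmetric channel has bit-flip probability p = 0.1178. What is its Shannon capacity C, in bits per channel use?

For BSC with error probability p:
C = 1 - H(p) where H(p) is binary entropy
H(0.1178) = -0.1178 × log₂(0.1178) - 0.8822 × log₂(0.8822)
H(p) = 0.5230
C = 1 - 0.5230 = 0.4770 bits/use


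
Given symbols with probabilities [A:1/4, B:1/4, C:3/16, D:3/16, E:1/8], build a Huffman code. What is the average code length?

Huffman tree construction:
Combine smallest probabilities repeatedly
Resulting codes:
  A: 01 (length 2)
  B: 10 (length 2)
  C: 111 (length 3)
  D: 00 (length 2)
  E: 110 (length 3)
Average length = Σ p(s) × length(s) = 2.3125 bits


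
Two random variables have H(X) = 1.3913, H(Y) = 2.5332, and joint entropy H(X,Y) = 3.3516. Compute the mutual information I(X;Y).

I(X;Y) = H(X) + H(Y) - H(X,Y)
I(X;Y) = 1.3913 + 2.5332 - 3.3516 = 0.5729 bits


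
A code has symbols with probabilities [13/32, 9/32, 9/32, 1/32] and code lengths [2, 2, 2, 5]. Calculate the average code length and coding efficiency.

Average length L = Σ p_i × l_i = 2.0938 bits
Entropy H = 1.7136 bits
Efficiency η = H/L × 100% = 81.84%


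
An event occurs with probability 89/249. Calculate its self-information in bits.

Information content I(x) = -log₂(p(x))
I = -log₂(89/249) = -log₂(0.3574)
I = 1.4843 bits


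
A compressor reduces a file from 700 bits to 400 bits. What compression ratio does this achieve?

Compression ratio = Original / Compressed
= 700 / 400 = 1.75:1


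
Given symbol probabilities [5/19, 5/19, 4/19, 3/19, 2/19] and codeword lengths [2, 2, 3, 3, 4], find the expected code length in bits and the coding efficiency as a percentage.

Average length L = Σ p_i × l_i = 2.5789 bits
Entropy H = 2.2493 bits
Efficiency η = H/L × 100% = 87.22%


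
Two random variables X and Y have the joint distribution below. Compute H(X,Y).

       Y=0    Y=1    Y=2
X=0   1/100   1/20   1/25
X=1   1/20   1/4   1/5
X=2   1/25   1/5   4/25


H(X,Y) = -Σ p(x,y) log₂ p(x,y)
  p(0,0)=1/100: -0.0100 × log₂(0.0100) = 0.0664
  p(0,1)=1/20: -0.0500 × log₂(0.0500) = 0.2161
  p(0,2)=1/25: -0.0400 × log₂(0.0400) = 0.1858
  p(1,0)=1/20: -0.0500 × log₂(0.0500) = 0.2161
  p(1,1)=1/4: -0.2500 × log₂(0.2500) = 0.5000
  p(1,2)=1/5: -0.2000 × log₂(0.2000) = 0.4644
  p(2,0)=1/25: -0.0400 × log₂(0.0400) = 0.1858
  p(2,1)=1/5: -0.2000 × log₂(0.2000) = 0.4644
  p(2,2)=4/25: -0.1600 × log₂(0.1600) = 0.4230
H(X,Y) = 2.7219 bits


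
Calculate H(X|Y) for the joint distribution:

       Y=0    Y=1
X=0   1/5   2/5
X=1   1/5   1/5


H(X|Y) = Σ_y p(y) H(X|Y=y)
  p(Y=0) = 2/5, H(X|Y=0) = 1.0000
  p(Y=1) = 3/5, H(X|Y=1) = 0.9183
H(X|Y) = 0.4000×1.0000 + 0.6000×0.9183 = 0.9510 bits


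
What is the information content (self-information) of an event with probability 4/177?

Information content I(x) = -log₂(p(x))
I = -log₂(4/177) = -log₂(0.0226)
I = 5.4676 bits


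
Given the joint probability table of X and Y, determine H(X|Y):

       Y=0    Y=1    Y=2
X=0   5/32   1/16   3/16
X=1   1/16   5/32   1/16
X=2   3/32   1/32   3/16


H(X|Y) = Σ_y p(y) H(X|Y=y)
  p(Y=0) = 5/16, H(X|Y=0) = 1.4855
  p(Y=1) = 1/4, H(X|Y=1) = 1.2988
  p(Y=2) = 7/16, H(X|Y=2) = 1.4488
H(X|Y) = 0.3125×1.4855 + 0.2500×1.2988 + 0.4375×1.4488 = 1.4228 bits


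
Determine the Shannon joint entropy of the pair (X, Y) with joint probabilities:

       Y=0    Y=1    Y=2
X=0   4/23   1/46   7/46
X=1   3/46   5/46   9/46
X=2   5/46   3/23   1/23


H(X,Y) = -Σ p(x,y) log₂ p(x,y)
  p(0,0)=4/23: -0.1739 × log₂(0.1739) = 0.4389
  p(0,1)=1/46: -0.0217 × log₂(0.0217) = 0.1201
  p(0,2)=7/46: -0.1522 × log₂(0.1522) = 0.4133
  p(1,0)=3/46: -0.0652 × log₂(0.0652) = 0.2569
  p(1,1)=5/46: -0.1087 × log₂(0.1087) = 0.3480
  p(1,2)=9/46: -0.1957 × log₂(0.1957) = 0.4605
  p(2,0)=5/46: -0.1087 × log₂(0.1087) = 0.3480
  p(2,1)=3/23: -0.1304 × log₂(0.1304) = 0.3833
  p(2,2)=1/23: -0.0435 × log₂(0.0435) = 0.1967
H(X,Y) = 2.9656 bits


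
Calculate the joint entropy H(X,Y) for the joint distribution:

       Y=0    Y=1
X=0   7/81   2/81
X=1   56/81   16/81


H(X,Y) = -Σ p(x,y) log₂ p(x,y)
  p(0,0)=7/81: -0.0864 × log₂(0.0864) = 0.3053
  p(0,1)=2/81: -0.0247 × log₂(0.0247) = 0.1318
  p(1,0)=56/81: -0.6914 × log₂(0.6914) = 0.3681
  p(1,1)=16/81: -0.1975 × log₂(0.1975) = 0.4622
H(X,Y) = 1.2675 bits


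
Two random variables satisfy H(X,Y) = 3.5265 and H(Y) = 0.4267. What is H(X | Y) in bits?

Chain rule: H(X,Y) = H(X|Y) + H(Y)
H(X|Y) = H(X,Y) - H(Y) = 3.5265 - 0.4267 = 3.0998 bits


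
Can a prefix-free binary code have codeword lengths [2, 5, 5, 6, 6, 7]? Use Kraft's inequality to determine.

Kraft inequality: Σ 2^(-l_i) ≤ 1 for prefix-free code
Calculating: 2^(-2) + 2^(-5) + 2^(-5) + 2^(-6) + 2^(-6) + 2^(-7)
= 0.25 + 0.03125 + 0.03125 + 0.015625 + 0.015625 + 0.0078125
= 0.3516
Since 0.3516 ≤ 1, prefix-free code exists


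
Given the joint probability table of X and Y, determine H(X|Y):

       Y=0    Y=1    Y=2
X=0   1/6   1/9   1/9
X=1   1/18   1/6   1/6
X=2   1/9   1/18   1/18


H(X|Y) = Σ_y p(y) H(X|Y=y)
  p(Y=0) = 1/3, H(X|Y=0) = 1.4591
  p(Y=1) = 1/3, H(X|Y=1) = 1.4591
  p(Y=2) = 1/3, H(X|Y=2) = 1.4591
H(X|Y) = 0.3333×1.4591 + 0.3333×1.4591 + 0.3333×1.4591 = 1.4591 bits


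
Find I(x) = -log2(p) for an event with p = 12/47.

Information content I(x) = -log₂(p(x))
I = -log₂(12/47) = -log₂(0.2553)
I = 1.9696 bits


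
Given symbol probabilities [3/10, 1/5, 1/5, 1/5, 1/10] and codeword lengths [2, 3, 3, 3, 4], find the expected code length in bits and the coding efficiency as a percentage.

Average length L = Σ p_i × l_i = 2.8000 bits
Entropy H = 2.2464 bits
Efficiency η = H/L × 100% = 80.23%


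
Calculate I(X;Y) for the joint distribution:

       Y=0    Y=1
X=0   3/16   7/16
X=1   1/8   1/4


H(X) = 0.9544, H(Y) = 0.8960, H(X,Y) = 1.8496
I(X;Y) = H(X) + H(Y) - H(X,Y) = 0.0009 bits


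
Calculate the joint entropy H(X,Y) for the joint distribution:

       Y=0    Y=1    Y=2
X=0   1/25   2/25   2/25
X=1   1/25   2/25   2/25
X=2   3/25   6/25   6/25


H(X,Y) = -Σ p(x,y) log₂ p(x,y)
  p(0,0)=1/25: -0.0400 × log₂(0.0400) = 0.1858
  p(0,1)=2/25: -0.0800 × log₂(0.0800) = 0.2915
  p(0,2)=2/25: -0.0800 × log₂(0.0800) = 0.2915
  p(1,0)=1/25: -0.0400 × log₂(0.0400) = 0.1858
  p(1,1)=2/25: -0.0800 × log₂(0.0800) = 0.2915
  p(1,2)=2/25: -0.0800 × log₂(0.0800) = 0.2915
  p(2,0)=3/25: -0.1200 × log₂(0.1200) = 0.3671
  p(2,1)=6/25: -0.2400 × log₂(0.2400) = 0.4941
  p(2,2)=6/25: -0.2400 × log₂(0.2400) = 0.4941
H(X,Y) = 2.8929 bits


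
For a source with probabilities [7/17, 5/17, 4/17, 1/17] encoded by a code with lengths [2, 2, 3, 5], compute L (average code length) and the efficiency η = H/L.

Average length L = Σ p_i × l_i = 2.4118 bits
Entropy H = 1.7780 bits
Efficiency η = H/L × 100% = 73.72%


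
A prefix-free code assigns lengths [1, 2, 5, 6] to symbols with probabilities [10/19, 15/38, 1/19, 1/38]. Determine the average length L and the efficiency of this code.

Average length L = Σ p_i × l_i = 1.7368 bits
Entropy H = 1.3784 bits
Efficiency η = H/L × 100% = 79.36%


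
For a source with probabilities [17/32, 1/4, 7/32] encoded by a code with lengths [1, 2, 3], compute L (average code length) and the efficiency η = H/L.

Average length L = Σ p_i × l_i = 1.6875 bits
Entropy H = 1.4644 bits
Efficiency η = H/L × 100% = 86.78%


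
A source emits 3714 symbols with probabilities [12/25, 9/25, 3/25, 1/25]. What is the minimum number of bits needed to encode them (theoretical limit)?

Entropy H = 1.5917 bits/symbol
Minimum bits = H × n = 1.5917 × 3714
= 5911.59 bits


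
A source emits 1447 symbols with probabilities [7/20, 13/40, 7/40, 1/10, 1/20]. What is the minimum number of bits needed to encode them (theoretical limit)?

Entropy H = 2.0454 bits/symbol
Minimum bits = H × n = 2.0454 × 1447
= 2959.73 bits


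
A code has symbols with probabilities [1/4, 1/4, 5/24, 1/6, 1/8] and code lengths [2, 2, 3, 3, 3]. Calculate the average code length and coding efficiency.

Average length L = Σ p_i × l_i = 2.5000 bits
Entropy H = 2.2773 bits
Efficiency η = H/L × 100% = 91.09%


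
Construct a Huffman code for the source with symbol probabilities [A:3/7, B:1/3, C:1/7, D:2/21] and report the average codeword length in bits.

Huffman tree construction:
Combine smallest probabilities repeatedly
Resulting codes:
  A: 0 (length 1)
  B: 11 (length 2)
  C: 101 (length 3)
  D: 100 (length 3)
Average length = Σ p(s) × length(s) = 1.8095 bits


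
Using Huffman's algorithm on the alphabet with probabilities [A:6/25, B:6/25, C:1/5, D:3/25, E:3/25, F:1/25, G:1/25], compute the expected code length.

Huffman tree construction:
Combine smallest probabilities repeatedly
Resulting codes:
  A: 01 (length 2)
  B: 10 (length 2)
  C: 111 (length 3)
  D: 001 (length 3)
  E: 110 (length 3)
  F: 0000 (length 4)
  G: 0001 (length 4)
Average length = Σ p(s) × length(s) = 2.6000 bits


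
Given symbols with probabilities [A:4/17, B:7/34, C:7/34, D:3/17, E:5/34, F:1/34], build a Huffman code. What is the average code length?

Huffman tree construction:
Combine smallest probabilities repeatedly
Resulting codes:
  A: 10 (length 2)
  B: 00 (length 2)
  C: 01 (length 2)
  D: 110 (length 3)
  E: 1111 (length 4)
  F: 1110 (length 4)
Average length = Σ p(s) × length(s) = 2.5294 bits


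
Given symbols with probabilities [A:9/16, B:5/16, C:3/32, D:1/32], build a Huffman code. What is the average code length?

Huffman tree construction:
Combine smallest probabilities repeatedly
Resulting codes:
  A: 1 (length 1)
  B: 01 (length 2)
  C: 001 (length 3)
  D: 000 (length 3)
Average length = Σ p(s) × length(s) = 1.5625 bits


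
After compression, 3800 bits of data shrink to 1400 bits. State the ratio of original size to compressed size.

Compression ratio = Original / Compressed
= 3800 / 1400 = 2.71:1


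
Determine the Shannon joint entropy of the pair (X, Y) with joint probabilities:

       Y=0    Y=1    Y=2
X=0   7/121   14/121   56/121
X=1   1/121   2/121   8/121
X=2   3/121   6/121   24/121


H(X,Y) = -Σ p(x,y) log₂ p(x,y)
  p(0,0)=7/121: -0.0579 × log₂(0.0579) = 0.2379
  p(0,1)=14/121: -0.1157 × log₂(0.1157) = 0.3600
  p(0,2)=56/121: -0.4628 × log₂(0.4628) = 0.5144
  p(1,0)=1/121: -0.0083 × log₂(0.0083) = 0.0572
  p(1,1)=2/121: -0.0165 × log₂(0.0165) = 0.0978
  p(1,2)=8/121: -0.0661 × log₂(0.0661) = 0.2591
  p(2,0)=3/121: -0.0248 × log₂(0.0248) = 0.1322
  p(2,1)=6/121: -0.0496 × log₂(0.0496) = 0.2149
  p(2,2)=24/121: -0.1983 × log₂(0.1983) = 0.4629
H(X,Y) = 2.3365 bits


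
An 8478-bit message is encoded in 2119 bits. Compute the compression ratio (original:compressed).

Compression ratio = Original / Compressed
= 8478 / 2119 = 4.00:1


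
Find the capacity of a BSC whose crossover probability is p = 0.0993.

For BSC with error probability p:
C = 1 - H(p) where H(p) is binary entropy
H(0.0993) = -0.0993 × log₂(0.0993) - 0.9007 × log₂(0.9007)
H(p) = 0.4668
C = 1 - 0.4668 = 0.5332 bits/use


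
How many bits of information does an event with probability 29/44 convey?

Information content I(x) = -log₂(p(x))
I = -log₂(29/44) = -log₂(0.6591)
I = 0.6015 bits


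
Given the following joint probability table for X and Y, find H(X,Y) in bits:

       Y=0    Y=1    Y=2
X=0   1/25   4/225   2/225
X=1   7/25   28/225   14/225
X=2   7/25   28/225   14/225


H(X,Y) = -Σ p(x,y) log₂ p(x,y)
  p(0,0)=1/25: -0.0400 × log₂(0.0400) = 0.1858
  p(0,1)=4/225: -0.0178 × log₂(0.0178) = 0.1034
  p(0,2)=2/225: -0.0089 × log₂(0.0089) = 0.0606
  p(1,0)=7/25: -0.2800 × log₂(0.2800) = 0.5142
  p(1,1)=28/225: -0.1244 × log₂(0.1244) = 0.3741
  p(1,2)=14/225: -0.0622 × log₂(0.0622) = 0.2493
  p(2,0)=7/25: -0.2800 × log₂(0.2800) = 0.5142
  p(2,1)=28/225: -0.1244 × log₂(0.1244) = 0.3741
  p(2,2)=14/225: -0.0622 × log₂(0.0622) = 0.2493
H(X,Y) = 2.6250 bits


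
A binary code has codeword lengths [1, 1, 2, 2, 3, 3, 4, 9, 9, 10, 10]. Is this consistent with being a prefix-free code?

Kraft inequality: Σ 2^(-l_i) ≤ 1 for prefix-free code
Calculating: 2^(-1) + 2^(-1) + 2^(-2) + 2^(-2) + 2^(-3) + 2^(-3) + 2^(-4) + 2^(-9) + 2^(-9) + 2^(-10) + 2^(-10)
= 0.5 + 0.5 + 0.25 + 0.25 + 0.125 + 0.125 + 0.0625 + 0.001953125 + 0.001953125 + 0.0009765625 + 0.0009765625
= 1.8184
Since 1.8184 > 1, prefix-free code does not exist


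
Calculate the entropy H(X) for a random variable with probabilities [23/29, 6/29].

H(X) = -Σ p(x) log₂ p(x)
  -23/29 × log₂(23/29) = 0.2652
  -6/29 × log₂(6/29) = 0.4703
H(X) = 0.7355 bits


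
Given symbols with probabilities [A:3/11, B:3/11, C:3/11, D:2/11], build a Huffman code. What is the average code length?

Huffman tree construction:
Combine smallest probabilities repeatedly
Resulting codes:
  A: 01 (length 2)
  B: 10 (length 2)
  C: 11 (length 2)
  D: 00 (length 2)
Average length = Σ p(s) × length(s) = 2.0000 bits


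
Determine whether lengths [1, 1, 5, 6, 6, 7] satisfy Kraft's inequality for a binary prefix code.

Kraft inequality: Σ 2^(-l_i) ≤ 1 for prefix-free code
Calculating: 2^(-1) + 2^(-1) + 2^(-5) + 2^(-6) + 2^(-6) + 2^(-7)
= 0.5 + 0.5 + 0.03125 + 0.015625 + 0.015625 + 0.0078125
= 1.0703
Since 1.0703 > 1, prefix-free code does not exist


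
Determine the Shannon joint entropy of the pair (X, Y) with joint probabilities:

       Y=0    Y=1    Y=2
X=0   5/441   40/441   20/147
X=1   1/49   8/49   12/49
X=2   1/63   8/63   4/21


H(X,Y) = -Σ p(x,y) log₂ p(x,y)
  p(0,0)=5/441: -0.0113 × log₂(0.0113) = 0.0733
  p(0,1)=40/441: -0.0907 × log₂(0.0907) = 0.3141
  p(0,2)=20/147: -0.1361 × log₂(0.1361) = 0.3915
  p(1,0)=1/49: -0.0204 × log₂(0.0204) = 0.1146
  p(1,1)=8/49: -0.1633 × log₂(0.1633) = 0.4269
  p(1,2)=12/49: -0.2449 × log₂(0.2449) = 0.4971
  p(2,0)=1/63: -0.0159 × log₂(0.0159) = 0.0949
  p(2,1)=8/63: -0.1270 × log₂(0.1270) = 0.3781
  p(2,2)=4/21: -0.1905 × log₂(0.1905) = 0.4557
H(X,Y) = 2.7461 bits


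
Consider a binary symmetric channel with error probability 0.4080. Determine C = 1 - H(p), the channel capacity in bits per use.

For BSC with error probability p:
C = 1 - H(p) where H(p) is binary entropy
H(0.4080) = -0.4080 × log₂(0.4080) - 0.5920 × log₂(0.5920)
H(p) = 0.9754
C = 1 - 0.9754 = 0.0246 bits/use


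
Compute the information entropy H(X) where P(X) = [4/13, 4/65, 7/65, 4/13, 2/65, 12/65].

H(X) = -Σ p(x) log₂ p(x)
  -4/13 × log₂(4/13) = 0.5232
  -4/65 × log₂(4/65) = 0.2475
  -7/65 × log₂(7/65) = 0.3462
  -4/13 × log₂(4/13) = 0.5232
  -2/65 × log₂(2/65) = 0.1545
  -12/65 × log₂(12/65) = 0.4500
H(X) = 2.2447 bits


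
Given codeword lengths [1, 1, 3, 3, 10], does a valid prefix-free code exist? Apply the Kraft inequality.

Kraft inequality: Σ 2^(-l_i) ≤ 1 for prefix-free code
Calculating: 2^(-1) + 2^(-1) + 2^(-3) + 2^(-3) + 2^(-10)
= 0.5 + 0.5 + 0.125 + 0.125 + 0.0009765625
= 1.2510
Since 1.2510 > 1, prefix-free code does not exist


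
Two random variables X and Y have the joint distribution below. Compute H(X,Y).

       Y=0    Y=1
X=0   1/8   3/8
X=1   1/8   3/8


H(X,Y) = -Σ p(x,y) log₂ p(x,y)
  p(0,0)=1/8: -0.1250 × log₂(0.1250) = 0.3750
  p(0,1)=3/8: -0.3750 × log₂(0.3750) = 0.5306
  p(1,0)=1/8: -0.1250 × log₂(0.1250) = 0.3750
  p(1,1)=3/8: -0.3750 × log₂(0.3750) = 0.5306
H(X,Y) = 1.8113 bits


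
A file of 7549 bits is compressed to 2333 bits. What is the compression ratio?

Compression ratio = Original / Compressed
= 7549 / 2333 = 3.24:1


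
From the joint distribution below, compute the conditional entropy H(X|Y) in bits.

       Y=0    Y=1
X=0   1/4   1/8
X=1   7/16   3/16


H(X|Y) = Σ_y p(y) H(X|Y=y)
  p(Y=0) = 11/16, H(X|Y=0) = 0.9457
  p(Y=1) = 5/16, H(X|Y=1) = 0.9710
H(X|Y) = 0.6875×0.9457 + 0.3125×0.9710 = 0.9536 bits


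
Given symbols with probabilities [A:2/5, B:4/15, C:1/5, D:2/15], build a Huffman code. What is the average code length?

Huffman tree construction:
Combine smallest probabilities repeatedly
Resulting codes:
  A: 0 (length 1)
  B: 10 (length 2)
  C: 111 (length 3)
  D: 110 (length 3)
Average length = Σ p(s) × length(s) = 1.9333 bits


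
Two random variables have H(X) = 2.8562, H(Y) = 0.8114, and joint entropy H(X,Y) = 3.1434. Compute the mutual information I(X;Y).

I(X;Y) = H(X) + H(Y) - H(X,Y)
I(X;Y) = 2.8562 + 0.8114 - 3.1434 = 0.5242 bits


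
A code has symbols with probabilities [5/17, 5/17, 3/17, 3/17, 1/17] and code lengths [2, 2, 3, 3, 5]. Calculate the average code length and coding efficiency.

Average length L = Σ p_i × l_i = 2.5294 bits
Entropy H = 2.1622 bits
Efficiency η = H/L × 100% = 85.48%


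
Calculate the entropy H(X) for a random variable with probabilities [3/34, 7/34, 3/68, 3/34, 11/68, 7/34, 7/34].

H(X) = -Σ p(x) log₂ p(x)
  -3/34 × log₂(3/34) = 0.3090
  -7/34 × log₂(7/34) = 0.4694
  -3/68 × log₂(3/68) = 0.1986
  -3/34 × log₂(3/34) = 0.3090
  -11/68 × log₂(11/68) = 0.4251
  -7/34 × log₂(7/34) = 0.4694
  -7/34 × log₂(7/34) = 0.4694
H(X) = 2.6502 bits


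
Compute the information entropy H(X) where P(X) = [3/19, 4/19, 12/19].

H(X) = -Σ p(x) log₂ p(x)
  -3/19 × log₂(3/19) = 0.4205
  -4/19 × log₂(4/19) = 0.4732
  -12/19 × log₂(12/19) = 0.4187
H(X) = 1.3124 bits


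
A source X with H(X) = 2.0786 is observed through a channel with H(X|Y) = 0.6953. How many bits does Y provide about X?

I(X;Y) = H(X) - H(X|Y)
I(X;Y) = 2.0786 - 0.6953 = 1.3833 bits


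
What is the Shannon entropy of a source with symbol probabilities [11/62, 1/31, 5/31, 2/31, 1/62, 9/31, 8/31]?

H(X) = -Σ p(x) log₂ p(x)
  -11/62 × log₂(11/62) = 0.4426
  -1/31 × log₂(1/31) = 0.1598
  -5/31 × log₂(5/31) = 0.4246
  -2/31 × log₂(2/31) = 0.2551
  -1/62 × log₂(1/62) = 0.0960
  -9/31 × log₂(9/31) = 0.5180
  -8/31 × log₂(8/31) = 0.5043
H(X) = 2.4005 bits


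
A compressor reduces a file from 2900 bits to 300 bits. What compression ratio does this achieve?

Compression ratio = Original / Compressed
= 2900 / 300 = 9.67:1


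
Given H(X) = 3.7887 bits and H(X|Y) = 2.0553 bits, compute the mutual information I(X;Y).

I(X;Y) = H(X) - H(X|Y)
I(X;Y) = 3.7887 - 2.0553 = 1.7334 bits


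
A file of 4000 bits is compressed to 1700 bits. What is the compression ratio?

Compression ratio = Original / Compressed
= 4000 / 1700 = 2.35:1


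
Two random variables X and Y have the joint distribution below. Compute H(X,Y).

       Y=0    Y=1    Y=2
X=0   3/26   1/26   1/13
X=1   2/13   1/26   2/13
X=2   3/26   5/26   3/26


H(X,Y) = -Σ p(x,y) log₂ p(x,y)
  p(0,0)=3/26: -0.1154 × log₂(0.1154) = 0.3595
  p(0,1)=1/26: -0.0385 × log₂(0.0385) = 0.1808
  p(0,2)=1/13: -0.0769 × log₂(0.0769) = 0.2846
  p(1,0)=2/13: -0.1538 × log₂(0.1538) = 0.4155
  p(1,1)=1/26: -0.0385 × log₂(0.0385) = 0.1808
  p(1,2)=2/13: -0.1538 × log₂(0.1538) = 0.4155
  p(2,0)=3/26: -0.1154 × log₂(0.1154) = 0.3595
  p(2,1)=5/26: -0.1923 × log₂(0.1923) = 0.4574
  p(2,2)=3/26: -0.1154 × log₂(0.1154) = 0.3595
H(X,Y) = 3.0130 bits


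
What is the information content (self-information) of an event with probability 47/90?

Information content I(x) = -log₂(p(x))
I = -log₂(47/90) = -log₂(0.5222)
I = 0.9373 bits


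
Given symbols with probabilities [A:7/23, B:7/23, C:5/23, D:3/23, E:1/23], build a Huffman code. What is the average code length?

Huffman tree construction:
Combine smallest probabilities repeatedly
Resulting codes:
  A: 10 (length 2)
  B: 11 (length 2)
  C: 01 (length 2)
  D: 001 (length 3)
  E: 000 (length 3)
Average length = Σ p(s) × length(s) = 2.1739 bits


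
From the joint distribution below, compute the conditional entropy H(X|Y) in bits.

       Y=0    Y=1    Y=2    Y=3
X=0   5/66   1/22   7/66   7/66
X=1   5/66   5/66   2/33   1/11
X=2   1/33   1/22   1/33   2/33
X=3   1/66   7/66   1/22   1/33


H(X|Y) = Σ_y p(y) H(X|Y=y)
  p(Y=0) = 13/66, H(X|Y=0) = 1.7605
  p(Y=1) = 3/11, H(X|Y=1) = 1.9049
  p(Y=2) = 8/33, H(X|Y=2) = 1.8496
  p(Y=3) = 19/66, H(X|Y=3) = 1.8710
H(X|Y) = 0.1970×1.7605 + 0.2727×1.9049 + 0.2424×1.8496 + 0.2879×1.8710 = 1.8533 bits


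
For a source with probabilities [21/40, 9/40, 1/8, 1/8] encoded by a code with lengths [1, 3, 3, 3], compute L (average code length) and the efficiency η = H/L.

Average length L = Σ p_i × l_i = 1.9500 bits
Entropy H = 1.7222 bits
Efficiency η = H/L × 100% = 88.32%


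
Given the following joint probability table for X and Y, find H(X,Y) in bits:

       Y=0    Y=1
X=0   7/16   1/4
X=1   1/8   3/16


H(X,Y) = -Σ p(x,y) log₂ p(x,y)
  p(0,0)=7/16: -0.4375 × log₂(0.4375) = 0.5218
  p(0,1)=1/4: -0.2500 × log₂(0.2500) = 0.5000
  p(1,0)=1/8: -0.1250 × log₂(0.1250) = 0.3750
  p(1,1)=3/16: -0.1875 × log₂(0.1875) = 0.4528
H(X,Y) = 1.8496 bits


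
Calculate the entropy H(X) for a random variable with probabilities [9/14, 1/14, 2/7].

H(X) = -Σ p(x) log₂ p(x)
  -9/14 × log₂(9/14) = 0.4098
  -1/14 × log₂(1/14) = 0.2720
  -2/7 × log₂(2/7) = 0.5164
H(X) = 1.1981 bits


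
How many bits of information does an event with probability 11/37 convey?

Information content I(x) = -log₂(p(x))
I = -log₂(11/37) = -log₂(0.2973)
I = 1.7500 bits


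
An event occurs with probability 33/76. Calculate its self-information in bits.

Information content I(x) = -log₂(p(x))
I = -log₂(33/76) = -log₂(0.4342)
I = 1.2035 bits


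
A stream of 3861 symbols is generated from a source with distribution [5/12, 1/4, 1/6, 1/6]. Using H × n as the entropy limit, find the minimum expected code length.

Entropy H = 1.8879 bits/symbol
Minimum bits = H × n = 1.8879 × 3861
= 7289.25 bits


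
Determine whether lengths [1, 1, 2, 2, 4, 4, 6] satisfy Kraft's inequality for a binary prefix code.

Kraft inequality: Σ 2^(-l_i) ≤ 1 for prefix-free code
Calculating: 2^(-1) + 2^(-1) + 2^(-2) + 2^(-2) + 2^(-4) + 2^(-4) + 2^(-6)
= 0.5 + 0.5 + 0.25 + 0.25 + 0.0625 + 0.0625 + 0.015625
= 1.6406
Since 1.6406 > 1, prefix-free code does not exist


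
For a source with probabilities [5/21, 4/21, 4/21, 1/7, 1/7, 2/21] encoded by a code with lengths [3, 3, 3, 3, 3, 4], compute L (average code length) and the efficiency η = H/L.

Average length L = Σ p_i × l_i = 3.0952 bits
Entropy H = 2.5295 bits
Efficiency η = H/L × 100% = 81.72%


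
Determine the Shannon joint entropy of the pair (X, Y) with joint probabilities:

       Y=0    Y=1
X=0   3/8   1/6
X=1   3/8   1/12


H(X,Y) = -Σ p(x,y) log₂ p(x,y)
  p(0,0)=3/8: -0.3750 × log₂(0.3750) = 0.5306
  p(0,1)=1/6: -0.1667 × log₂(0.1667) = 0.4308
  p(1,0)=3/8: -0.3750 × log₂(0.3750) = 0.5306
  p(1,1)=1/12: -0.0833 × log₂(0.0833) = 0.2987
H(X,Y) = 1.7909 bits


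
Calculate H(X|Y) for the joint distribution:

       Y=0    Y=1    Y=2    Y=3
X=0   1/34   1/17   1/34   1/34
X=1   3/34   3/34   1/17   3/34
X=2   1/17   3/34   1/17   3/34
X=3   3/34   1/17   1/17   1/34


H(X|Y) = Σ_y p(y) H(X|Y=y)
  p(Y=0) = 9/34, H(X|Y=0) = 1.8911
  p(Y=1) = 5/17, H(X|Y=1) = 1.9710
  p(Y=2) = 7/34, H(X|Y=2) = 1.9502
  p(Y=3) = 4/17, H(X|Y=3) = 1.8113
H(X|Y) = 0.2647×1.8911 + 0.2941×1.9710 + 0.2059×1.9502 + 0.2353×1.8113 = 1.9080 bits


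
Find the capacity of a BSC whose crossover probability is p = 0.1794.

For BSC with error probability p:
C = 1 - H(p) where H(p) is binary entropy
H(0.1794) = -0.1794 × log₂(0.1794) - 0.8206 × log₂(0.8206)
H(p) = 0.6788
C = 1 - 0.6788 = 0.3212 bits/use


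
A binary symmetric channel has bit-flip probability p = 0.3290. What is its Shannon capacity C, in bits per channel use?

For BSC with error probability p:
C = 1 - H(p) where H(p) is binary entropy
H(0.3290) = -0.3290 × log₂(0.3290) - 0.6710 × log₂(0.6710)
H(p) = 0.9139
C = 1 - 0.9139 = 0.0861 bits/use


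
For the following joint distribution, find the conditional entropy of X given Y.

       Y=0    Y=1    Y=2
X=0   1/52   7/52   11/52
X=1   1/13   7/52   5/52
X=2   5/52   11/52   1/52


H(X|Y) = Σ_y p(y) H(X|Y=y)
  p(Y=0) = 5/26, H(X|Y=0) = 1.3610
  p(Y=1) = 25/52, H(X|Y=1) = 1.5496
  p(Y=2) = 17/52, H(X|Y=2) = 1.1661
H(X|Y) = 0.1923×1.3610 + 0.4808×1.5496 + 0.3269×1.1661 = 1.3879 bits


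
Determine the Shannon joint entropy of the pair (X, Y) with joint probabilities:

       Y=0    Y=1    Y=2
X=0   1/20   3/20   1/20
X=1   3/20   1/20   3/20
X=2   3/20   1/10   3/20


H(X,Y) = -Σ p(x,y) log₂ p(x,y)
  p(0,0)=1/20: -0.0500 × log₂(0.0500) = 0.2161
  p(0,1)=3/20: -0.1500 × log₂(0.1500) = 0.4105
  p(0,2)=1/20: -0.0500 × log₂(0.0500) = 0.2161
  p(1,0)=3/20: -0.1500 × log₂(0.1500) = 0.4105
  p(1,1)=1/20: -0.0500 × log₂(0.0500) = 0.2161
  p(1,2)=3/20: -0.1500 × log₂(0.1500) = 0.4105
  p(2,0)=3/20: -0.1500 × log₂(0.1500) = 0.4105
  p(2,1)=1/10: -0.1000 × log₂(0.1000) = 0.3322
  p(2,2)=3/20: -0.1500 × log₂(0.1500) = 0.4105
H(X,Y) = 3.0332 bits


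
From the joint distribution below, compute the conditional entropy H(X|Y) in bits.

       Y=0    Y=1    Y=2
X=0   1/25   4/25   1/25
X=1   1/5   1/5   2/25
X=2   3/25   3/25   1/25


H(X|Y) = Σ_y p(y) H(X|Y=y)
  p(Y=0) = 9/25, H(X|Y=0) = 1.3516
  p(Y=1) = 12/25, H(X|Y=1) = 1.5546
  p(Y=2) = 4/25, H(X|Y=2) = 1.5000
H(X|Y) = 0.3600×1.3516 + 0.4800×1.5546 + 0.1600×1.5000 = 1.4728 bits


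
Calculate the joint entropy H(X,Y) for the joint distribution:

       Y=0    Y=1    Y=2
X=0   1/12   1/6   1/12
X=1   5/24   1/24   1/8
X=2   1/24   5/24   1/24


H(X,Y) = -Σ p(x,y) log₂ p(x,y)
  p(0,0)=1/12: -0.0833 × log₂(0.0833) = 0.2987
  p(0,1)=1/6: -0.1667 × log₂(0.1667) = 0.4308
  p(0,2)=1/12: -0.0833 × log₂(0.0833) = 0.2987
  p(1,0)=5/24: -0.2083 × log₂(0.2083) = 0.4715
  p(1,1)=1/24: -0.0417 × log₂(0.0417) = 0.1910
  p(1,2)=1/8: -0.1250 × log₂(0.1250) = 0.3750
  p(2,0)=1/24: -0.0417 × log₂(0.0417) = 0.1910
  p(2,1)=5/24: -0.2083 × log₂(0.2083) = 0.4715
  p(2,2)=1/24: -0.0417 × log₂(0.0417) = 0.1910
H(X,Y) = 2.9194 bits
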